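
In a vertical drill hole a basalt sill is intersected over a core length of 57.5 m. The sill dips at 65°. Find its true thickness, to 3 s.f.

True thickness t = h · cos(dip) = 57.5 × cos 65°
t = 57.5 × 0.4226 = 24.301 m

24.3 m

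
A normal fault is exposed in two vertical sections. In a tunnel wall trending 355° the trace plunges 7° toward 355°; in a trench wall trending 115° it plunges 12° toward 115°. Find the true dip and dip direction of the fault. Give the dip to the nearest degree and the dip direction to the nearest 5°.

true dip 19°, dip direction 065°

Each apparent-dip line lies in the plane. As unit vectors (x east, y north, z up), v₁ plunges 7°→355° and v₂ plunges 12°→115°.
Cross product v₁ × v₂ gives the pole to the plane: n ∝ (0.256, 0.126, 0.841).
True dip = arccos(n_z / |n|) = arccos(0.9470) = 18.7°.
Dip direction = atan2(0.256, 0.126) = 64° (azimuth of n's horizontal projection).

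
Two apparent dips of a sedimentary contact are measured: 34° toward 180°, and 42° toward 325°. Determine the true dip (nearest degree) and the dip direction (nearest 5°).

true dip 69°, dip direction 255°

Represent each trace as a vector plunging at its apparent dip toward its trend (east-north-up frame): v₁ = (0.000, -0.829, -0.559), v₂ = (-0.426, 0.609, -0.669).
n = v₁ × v₂ = (-0.895, -0.238, 0.353) (taken with n_z > 0).
True dip = arccos(n_z / |n|) = arccos(0.3564) = 69.1°.
Dip direction = azimuth of (n_x, n_y) = atan2(-0.895, -0.238) = 255°.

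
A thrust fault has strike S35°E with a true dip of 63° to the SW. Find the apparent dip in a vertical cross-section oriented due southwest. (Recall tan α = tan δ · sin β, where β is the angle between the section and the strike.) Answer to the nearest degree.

Angle between strike (S35°E) and section (due southwest): β = 80°.
tan α = tan 63° × sin 80° = 1.9626 × 0.9848 = 1.9328
apparent dip = arctan 1.9328 = 62.64°

63°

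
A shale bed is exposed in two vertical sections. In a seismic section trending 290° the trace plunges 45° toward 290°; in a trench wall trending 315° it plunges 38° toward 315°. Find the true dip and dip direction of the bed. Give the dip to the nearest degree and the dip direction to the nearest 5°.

true dip 46°, dip direction 275°

Represent each trace as a vector plunging at its apparent dip toward its trend (east-north-up frame): v₁ = (-0.664, 0.242, -0.707), v₂ = (-0.557, 0.557, -0.616).
n = v₁ × v₂ = (-0.245, 0.015, 0.235) (taken with n_z > 0).
tan δ = √(n_x²+n_y²)/n_z = 0.246/0.235, so δ = 46.2°.
The horizontal component of n points toward azimuth atan2(n_x, n_y) = 274°, the dip direction.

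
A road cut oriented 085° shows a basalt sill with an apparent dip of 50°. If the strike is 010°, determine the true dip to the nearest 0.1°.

51.0°

The section is 75° from the strike.
tan(true dip) = tan 50° / sin 75° = 1.2338
δ = arctan(1.2338) = 50.97°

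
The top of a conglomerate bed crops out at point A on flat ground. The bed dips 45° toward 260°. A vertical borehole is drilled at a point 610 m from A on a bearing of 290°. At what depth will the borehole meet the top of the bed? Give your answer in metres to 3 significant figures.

The hole lies 30° from the dip direction, so the down-dip offset is 610 × cos 30° = 528.28 m.
Depth = down-dip offset × tan(dip) = 528.28 × tan 45° = 528.28 × 1.0000
Depth = 528.28 m

528 m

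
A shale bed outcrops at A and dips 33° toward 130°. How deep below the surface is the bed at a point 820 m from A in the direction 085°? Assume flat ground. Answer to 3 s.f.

The hole lies 45° from the dip direction, so the down-dip offset is 820 × cos 45° = 579.83 m.
Depth = down-dip offset × tan(dip) = 579.83 × tan 33° = 579.83 × 0.6494
Depth = 376.54 m

377 m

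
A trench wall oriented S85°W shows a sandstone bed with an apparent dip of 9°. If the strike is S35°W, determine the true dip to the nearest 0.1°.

β = acute angle between strike S35°W and section S85°W = 50°.
tan δ = tan α / sin β = tan 9° / sin 50° = 0.1584 / 0.7660 = 0.2068
true dip = arctan 0.2068 = 11.68°

11.7°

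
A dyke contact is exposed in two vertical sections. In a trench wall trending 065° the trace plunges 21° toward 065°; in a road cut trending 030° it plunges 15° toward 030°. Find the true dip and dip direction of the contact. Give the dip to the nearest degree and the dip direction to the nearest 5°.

Represent each trace as a vector plunging at its apparent dip toward its trend (east-north-up frame): v₁ = (0.846, 0.395, -0.358), v₂ = (0.483, 0.837, -0.259).
The plane normal is n = v₁ × v₂ ∝ (0.198, 0.046, 0.517).
tan δ = √(n_x²+n_y²)/n_z = 0.203/0.517, so δ = 21.4°.
The horizontal component of n points toward azimuth atan2(n_x, n_y) = 77°, the dip direction.

true dip 21°, dip direction 075°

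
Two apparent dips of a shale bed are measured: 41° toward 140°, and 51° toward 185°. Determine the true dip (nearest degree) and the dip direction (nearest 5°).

true dip 51°, dip direction 185°

Represent each trace as a vector plunging at its apparent dip toward its trend (east-north-up frame): v₁ = (0.485, -0.578, -0.656), v₂ = (-0.055, -0.627, -0.777).
n = v₁ × v₂ = (-0.038, -0.413, 0.336) (taken with n_z > 0).
True dip = arccos(n_z / |n|) = arccos(0.6293) = 51.0°.
The horizontal component of n points toward azimuth atan2(n_x, n_y) = 185°, the dip direction.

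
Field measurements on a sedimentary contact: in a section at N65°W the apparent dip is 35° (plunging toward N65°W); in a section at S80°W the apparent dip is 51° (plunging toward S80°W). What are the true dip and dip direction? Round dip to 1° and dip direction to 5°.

true dip 53°, dip direction 235°

The two traces are lines in the plane: v₁ = (sin 295°·cos 35°, cos 295°·cos 35°, −sin 35°), v₂ = (sin 260°·cos 51°, cos 260°·cos 51°, −sin 51°).
Cross product v₁ × v₂ gives the pole to the plane: n ∝ (-0.332, -0.221, 0.296).
True dip = arccos(n_z / |n|) = arccos(0.5955) = 53.4°.
Dip direction = atan2(-0.332, -0.221) = 236° (azimuth of n's horizontal projection).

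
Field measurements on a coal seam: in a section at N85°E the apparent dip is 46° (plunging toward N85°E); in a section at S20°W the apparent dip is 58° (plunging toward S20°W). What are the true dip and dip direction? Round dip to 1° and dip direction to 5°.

true dip 68°, dip direction 150°

Each apparent-dip line lies in the plane. As unit vectors (x east, y north, z up), v₁ plunges 46°→N85°E and v₂ plunges 58°→S20°W.
n = v₁ × v₂ = (0.410, -0.717, 0.334) (taken with n_z > 0).
Dip δ = arctan(|n_h|/n_z) = arctan(0.826/0.334) = 68.0°.
Dip direction = azimuth of (n_x, n_y) = atan2(0.410, -0.717) = 150°.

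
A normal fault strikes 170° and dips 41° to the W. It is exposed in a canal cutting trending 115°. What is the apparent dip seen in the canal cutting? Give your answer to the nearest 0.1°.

35.5°

Angle between strike (170°) and section (115°): β = 55°.
tan α = tan 41° × sin 55° = 0.8693 × 0.8192 = 0.7121
apparent dip = arctan 0.7121 = 35.45°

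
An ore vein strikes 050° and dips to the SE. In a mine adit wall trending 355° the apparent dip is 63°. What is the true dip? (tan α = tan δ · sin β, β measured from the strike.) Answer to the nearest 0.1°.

The section is 55° from the strike.
tan(true dip) = tan 63° / sin 55° = 2.3959
δ = arctan(2.3959) = 67.35°

67.3°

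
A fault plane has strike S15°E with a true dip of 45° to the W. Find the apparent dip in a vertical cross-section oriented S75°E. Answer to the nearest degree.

Angle between strike (S15°E) and section (S75°E): β = 60°.
tan α = tan 45° × sin 60° = 1.0000 × 0.8660 = 0.8660
α = arctan(0.8660) = 40.89°

41°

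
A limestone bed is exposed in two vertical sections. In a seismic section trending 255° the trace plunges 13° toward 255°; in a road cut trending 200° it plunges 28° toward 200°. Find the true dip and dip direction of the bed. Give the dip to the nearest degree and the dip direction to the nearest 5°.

Each apparent-dip line lies in the plane. As unit vectors (x east, y north, z up), v₁ plunges 13°→255° and v₂ plunges 28°→200°.
n = v₁ × v₂ = (-0.068, -0.374, 0.705) (taken with n_z > 0).
True dip = arccos(n_z / |n|) = arccos(0.8801) = 28.3°.
The horizontal component of n points toward azimuth atan2(n_x, n_y) = 190°, the dip direction.

true dip 28°, dip direction 190°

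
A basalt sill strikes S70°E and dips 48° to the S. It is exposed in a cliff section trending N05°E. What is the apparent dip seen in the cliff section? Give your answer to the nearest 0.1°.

47.0°

The section lies 75° from the strike.
tan α = tan 48° × sin 75° = 1.1106 × 0.9659 = 1.0728
α = arctan(1.0728) = 47.01°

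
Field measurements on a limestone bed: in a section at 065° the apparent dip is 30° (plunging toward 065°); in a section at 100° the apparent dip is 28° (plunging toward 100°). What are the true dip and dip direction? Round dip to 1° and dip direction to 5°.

Represent each trace as a vector plunging at its apparent dip toward its trend (east-north-up frame): v₁ = (0.785, 0.366, -0.500), v₂ = (0.870, -0.153, -0.469).
The plane normal is n = v₁ × v₂ ∝ (0.248, 0.066, 0.439).
tan δ = √(n_x²+n_y²)/n_z = 0.257/0.439, so δ = 30.4°.
Dip direction = atan2(0.248, 0.066) = 75° (azimuth of n's horizontal projection).

true dip 30°, dip direction 075°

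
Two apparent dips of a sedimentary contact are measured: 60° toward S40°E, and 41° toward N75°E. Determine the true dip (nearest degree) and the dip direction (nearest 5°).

Represent each trace as a vector plunging at its apparent dip toward its trend (east-north-up frame): v₁ = (0.321, -0.383, -0.866), v₂ = (0.729, 0.195, -0.656).
n = v₁ × v₂ = (0.420, -0.420, 0.342) (taken with n_z > 0).
True dip = arccos(n_z / |n|) = arccos(0.4986) = 60.1°.
Dip direction = azimuth of (n_x, n_y) = atan2(0.420, -0.420) = 135°.

true dip 60°, dip direction 135°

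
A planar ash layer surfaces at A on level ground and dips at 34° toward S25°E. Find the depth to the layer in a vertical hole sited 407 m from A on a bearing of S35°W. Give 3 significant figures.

The hole lies 60° from the dip direction, so the down-dip offset is 407 × cos 60° = 203.50 m.
Depth = down-dip offset × tan(dip) = 203.50 × tan 34° = 203.50 × 0.6745
Depth = 137.26 m

137 m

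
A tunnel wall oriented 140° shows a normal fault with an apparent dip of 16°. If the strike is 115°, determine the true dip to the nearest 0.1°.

The section is 25° from the strike.
tan δ = tan α / sin β = tan 16° / sin 25° = 0.2867 / 0.4226 = 0.6785
δ = arctan(0.6785) = 34.16°

34.2°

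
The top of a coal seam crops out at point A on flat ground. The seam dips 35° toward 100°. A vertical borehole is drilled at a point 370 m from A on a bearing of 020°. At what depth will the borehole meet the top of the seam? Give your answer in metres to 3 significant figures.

45.0 m

The hole lies 80° from the dip direction, so the down-dip offset is 370 × cos 80° = 64.25 m.
Depth = down-dip offset × tan(dip) = 64.25 × tan 35° = 64.25 × 0.7002
Depth = 44.99 m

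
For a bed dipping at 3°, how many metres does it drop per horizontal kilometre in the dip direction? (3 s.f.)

drop per km = 1000 × tan 3° = 1000 × 0.0524

52.4 m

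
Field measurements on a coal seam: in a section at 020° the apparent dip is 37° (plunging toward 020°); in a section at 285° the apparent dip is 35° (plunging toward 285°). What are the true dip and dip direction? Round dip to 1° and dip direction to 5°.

true dip 47°, dip direction 335°

Each apparent-dip line lies in the plane. As unit vectors (x east, y north, z up), v₁ plunges 37°→020° and v₂ plunges 35°→285°.
The plane normal is n = v₁ × v₂ ∝ (-0.303, 0.633, 0.652).
Dip δ = arctan(|n_h|/n_z) = arctan(0.702/0.652) = 47.1°.
Dip direction = azimuth of (n_x, n_y) = atan2(-0.303, 0.633) = 334°.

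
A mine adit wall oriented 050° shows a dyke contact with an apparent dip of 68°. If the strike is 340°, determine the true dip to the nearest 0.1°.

69.2°

β = acute angle between strike 340° and section 050° = 70°.
tan(true dip) = tan 68° / sin 70° = 2.6339
δ = arctan(2.6339) = 69.21°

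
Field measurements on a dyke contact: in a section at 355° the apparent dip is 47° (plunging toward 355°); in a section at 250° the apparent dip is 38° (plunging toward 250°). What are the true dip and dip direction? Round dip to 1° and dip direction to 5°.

true dip 57°, dip direction 310°

Each apparent-dip line lies in the plane. As unit vectors (x east, y north, z up), v₁ plunges 47°→355° and v₂ plunges 38°→250°.
n = v₁ × v₂ = (-0.615, 0.505, 0.519) (taken with n_z > 0).
True dip = arccos(n_z / |n|) = arccos(0.5462) = 56.9°.
Dip direction = azimuth of (n_x, n_y) = atan2(-0.615, 0.505) = 309°.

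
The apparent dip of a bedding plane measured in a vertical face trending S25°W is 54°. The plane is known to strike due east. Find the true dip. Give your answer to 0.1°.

β = acute angle between strike due east and section S25°W = 65°.
tan δ = tan α / sin β = tan 54° / sin 65° = 1.3764 / 0.9063 = 1.5187
δ = arctan(1.5187) = 56.64°

56.6°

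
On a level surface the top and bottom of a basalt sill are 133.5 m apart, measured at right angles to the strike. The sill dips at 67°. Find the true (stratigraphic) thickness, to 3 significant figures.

123 m

True thickness t = w · sin(dip) = 133.5 × sin 67°
t = 133.5 × 0.9205 = 122.887 m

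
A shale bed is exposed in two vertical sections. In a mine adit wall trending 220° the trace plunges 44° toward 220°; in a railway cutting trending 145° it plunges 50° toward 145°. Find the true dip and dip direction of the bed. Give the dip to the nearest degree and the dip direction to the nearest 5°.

Each apparent-dip line lies in the plane. As unit vectors (x east, y north, z up), v₁ plunges 44°→220° and v₂ plunges 50°→145°.
Cross product v₁ × v₂ gives the pole to the plane: n ∝ (0.056, -0.610, 0.447).
tan δ = √(n_x²+n_y²)/n_z = 0.613/0.447, so δ = 53.9°.
The horizontal component of n points toward azimuth atan2(n_x, n_y) = 175°, the dip direction.

true dip 54°, dip direction 175°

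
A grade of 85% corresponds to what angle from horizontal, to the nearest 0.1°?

40.4°

tan θ = 85/100 = 0.8500
θ = arctan(0.8500) = 40.36°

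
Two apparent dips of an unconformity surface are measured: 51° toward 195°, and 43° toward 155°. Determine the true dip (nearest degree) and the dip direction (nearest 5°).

true dip 51°, dip direction 195°

The two traces are lines in the plane: v₁ = (sin 195°·cos 51°, cos 195°·cos 51°, −sin 51°), v₂ = (sin 155°·cos 43°, cos 155°·cos 43°, −sin 43°).
Cross product v₁ × v₂ gives the pole to the plane: n ∝ (-0.101, -0.351, 0.296).
tan δ = √(n_x²+n_y²)/n_z = 0.365/0.296, so δ = 51.0°.
Dip direction = azimuth of (n_x, n_y) = atan2(-0.101, -0.351) = 196°.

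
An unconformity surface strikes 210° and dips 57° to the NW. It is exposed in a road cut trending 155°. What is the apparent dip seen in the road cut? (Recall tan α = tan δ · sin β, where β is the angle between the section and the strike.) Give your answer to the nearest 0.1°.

The strike is 210° and the section trends 155°; the acute angle between them is β = 55°.
tan(apparent dip) = tan 57° · sin 55° = 1.2614
α = arctan(1.2614) = 51.59°

51.6°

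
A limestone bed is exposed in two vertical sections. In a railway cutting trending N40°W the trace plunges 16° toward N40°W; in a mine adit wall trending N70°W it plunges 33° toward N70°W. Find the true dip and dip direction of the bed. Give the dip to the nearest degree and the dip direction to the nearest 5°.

true dip 40°, dip direction 250°

Represent each trace as a vector plunging at its apparent dip toward its trend (east-north-up frame): v₁ = (-0.618, 0.736, -0.276), v₂ = (-0.788, 0.287, -0.545).
n = v₁ × v₂ = (-0.322, -0.119, 0.403) (taken with n_z > 0).
Dip δ = arctan(|n_h|/n_z) = arctan(0.343/0.403) = 40.4°.
Dip direction = atan2(-0.322, -0.119) = 250° (azimuth of n's horizontal projection).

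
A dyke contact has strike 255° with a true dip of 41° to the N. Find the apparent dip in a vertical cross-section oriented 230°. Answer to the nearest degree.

The section lies 25° from the strike.
tan α = tan 41° × sin 25° = 0.8693 × 0.4226 = 0.3674
apparent dip = arctan 0.3674 = 20.17°

20°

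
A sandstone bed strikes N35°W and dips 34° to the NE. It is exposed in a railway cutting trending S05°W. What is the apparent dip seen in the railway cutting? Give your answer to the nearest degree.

23°

Angle between strike (N35°W) and section (S05°W): β = 40°.
tan α = tan 34° × sin 40° = 0.6745 × 0.6428 = 0.4336
apparent dip = arctan 0.4336 = 23.44°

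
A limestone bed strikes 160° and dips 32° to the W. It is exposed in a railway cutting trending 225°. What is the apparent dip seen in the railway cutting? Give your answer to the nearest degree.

The section lies 65° from the strike.
tan α = tan 32° × sin 65° = 0.6249 × 0.9063 = 0.5663
α = arctan(0.5663) = 29.52°

30°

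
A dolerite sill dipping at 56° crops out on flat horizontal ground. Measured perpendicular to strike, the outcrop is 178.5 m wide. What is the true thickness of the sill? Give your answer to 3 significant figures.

148 m

True thickness t = w · sin(dip) = 178.5 × sin 56°
t = 178.5 × 0.8290 = 147.983 m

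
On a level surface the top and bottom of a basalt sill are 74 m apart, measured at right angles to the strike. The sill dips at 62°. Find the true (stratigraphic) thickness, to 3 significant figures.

True thickness t = w · sin(dip) = 74 × sin 62°
t = 74 × 0.8829 = 65.338 m

65.3 m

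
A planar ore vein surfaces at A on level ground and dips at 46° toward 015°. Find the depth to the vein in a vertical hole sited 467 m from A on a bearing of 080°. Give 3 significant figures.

204 m

The hole lies 65° from the dip direction, so the down-dip offset is 467 × cos 65° = 197.36 m.
Depth = down-dip offset × tan(dip) = 197.36 × tan 46° = 197.36 × 1.0355
Depth = 204.38 m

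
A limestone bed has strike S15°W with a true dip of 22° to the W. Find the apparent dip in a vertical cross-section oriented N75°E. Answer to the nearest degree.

The section lies 60° from the strike.
tan(apparent dip) = tan 22° · sin 60° = 0.3499
apparent dip = arctan 0.3499 = 19.28°

19°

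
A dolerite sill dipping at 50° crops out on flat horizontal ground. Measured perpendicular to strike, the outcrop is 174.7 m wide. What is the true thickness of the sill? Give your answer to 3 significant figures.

134 m

True thickness t = w · sin(dip) = 174.7 × sin 50°
t = 174.7 × 0.7660 = 133.828 m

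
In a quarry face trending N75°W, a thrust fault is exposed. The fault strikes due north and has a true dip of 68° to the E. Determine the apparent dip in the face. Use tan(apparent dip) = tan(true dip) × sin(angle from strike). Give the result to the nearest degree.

67°

The section lies 75° from the strike.
tan(apparent dip) = tan 68° · sin 75° = 2.3908
α = arctan(2.3908) = 67.30°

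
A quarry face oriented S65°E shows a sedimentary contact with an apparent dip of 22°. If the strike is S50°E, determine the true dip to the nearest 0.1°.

β = acute angle between strike S50°E and section S65°E = 15°.
tan δ = tan α / sin β = tan 22° / sin 15° = 0.4040 / 0.2588 = 1.5610
δ = arctan(1.5610) = 57.36°

57.4°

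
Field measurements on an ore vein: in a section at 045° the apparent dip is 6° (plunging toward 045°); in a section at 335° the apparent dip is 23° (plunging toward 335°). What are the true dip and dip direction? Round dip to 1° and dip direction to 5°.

Represent each trace as a vector plunging at its apparent dip toward its trend (east-north-up frame): v₁ = (0.703, 0.703, -0.105), v₂ = (-0.389, 0.834, -0.391).
The plane normal is n = v₁ × v₂ ∝ (-0.188, 0.315, 0.860).
Dip δ = arctan(|n_h|/n_z) = arctan(0.367/0.860) = 23.1°.
The horizontal component of n points toward azimuth atan2(n_x, n_y) = 329°, the dip direction.

true dip 23°, dip direction 330°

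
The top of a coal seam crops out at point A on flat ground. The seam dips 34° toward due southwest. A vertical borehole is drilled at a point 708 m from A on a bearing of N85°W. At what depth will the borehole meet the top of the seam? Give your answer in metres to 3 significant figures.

The hole lies 50° from the dip direction, so the down-dip offset is 708 × cos 50° = 455.09 m.
Depth = down-dip offset × tan(dip) = 455.09 × tan 34° = 455.09 × 0.6745
Depth = 306.96 m

307 m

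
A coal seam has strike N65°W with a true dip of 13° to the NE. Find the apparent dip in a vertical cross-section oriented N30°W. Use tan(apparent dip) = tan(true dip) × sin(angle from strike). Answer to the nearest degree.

The section lies 35° from the strike.
tan α = tan 13° × sin 35° = 0.2309 × 0.5736 = 0.1324
apparent dip = arctan 0.1324 = 7.54°

8°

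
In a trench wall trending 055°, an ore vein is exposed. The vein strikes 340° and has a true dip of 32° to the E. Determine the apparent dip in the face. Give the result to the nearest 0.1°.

31.1°

The section lies 75° from the strike.
tan α = tan 32° × sin 75° = 0.6249 × 0.9659 = 0.6036
apparent dip = arctan 0.6036 = 31.11°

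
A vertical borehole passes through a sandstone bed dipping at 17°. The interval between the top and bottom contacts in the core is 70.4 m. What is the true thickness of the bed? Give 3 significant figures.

True thickness t = h · cos(dip) = 70.4 × cos 17°
t = 70.4 × 0.9563 = 67.324 m

67.3 m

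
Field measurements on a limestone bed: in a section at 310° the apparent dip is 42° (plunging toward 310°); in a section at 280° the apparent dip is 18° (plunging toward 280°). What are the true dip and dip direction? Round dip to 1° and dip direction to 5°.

true dip 52°, dip direction 355°

The two traces are lines in the plane: v₁ = (sin 310°·cos 42°, cos 310°·cos 42°, −sin 42°), v₂ = (sin 280°·cos 18°, cos 280°·cos 18°, −sin 18°).
The plane normal is n = v₁ × v₂ ∝ (-0.037, 0.451, 0.353).
True dip = arccos(n_z / |n|) = arccos(0.6157) = 52.0°.
Dip direction = azimuth of (n_x, n_y) = atan2(-0.037, 0.451) = 355°.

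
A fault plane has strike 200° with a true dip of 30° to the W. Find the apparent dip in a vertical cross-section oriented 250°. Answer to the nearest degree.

The section lies 50° from the strike.
tan α = tan 30° × sin 50° = 0.5774 × 0.7660 = 0.4423
apparent dip = arctan 0.4423 = 23.86°

24°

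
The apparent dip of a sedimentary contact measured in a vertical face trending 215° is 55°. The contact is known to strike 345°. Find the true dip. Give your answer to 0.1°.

61.8°

β = acute angle between strike 345° and section 215° = 50°.
tan(true dip) = tan 55° / sin 50° = 1.8643
true dip = arctan 1.8643 = 61.79°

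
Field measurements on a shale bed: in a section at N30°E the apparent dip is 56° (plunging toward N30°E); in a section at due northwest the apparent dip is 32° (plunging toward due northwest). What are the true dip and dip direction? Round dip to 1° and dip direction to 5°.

true dip 56°, dip direction 020°

Represent each trace as a vector plunging at its apparent dip toward its trend (east-north-up frame): v₁ = (0.280, 0.484, -0.829), v₂ = (-0.600, 0.600, -0.530).
Cross product v₁ × v₂ gives the pole to the plane: n ∝ (0.241, 0.645, 0.458).
True dip = arccos(n_z / |n|) = arccos(0.5538) = 56.4°.
Dip direction = azimuth of (n_x, n_y) = atan2(0.241, 0.645) = 20°.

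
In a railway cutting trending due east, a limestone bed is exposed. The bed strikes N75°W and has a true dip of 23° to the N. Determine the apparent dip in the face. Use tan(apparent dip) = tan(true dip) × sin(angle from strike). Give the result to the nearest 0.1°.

The strike is N75°W and the section trends due east; the acute angle between them is β = 15°.
tan(apparent dip) = tan 23° · sin 15° = 0.1099
apparent dip = arctan 0.1099 = 6.27°

6.3°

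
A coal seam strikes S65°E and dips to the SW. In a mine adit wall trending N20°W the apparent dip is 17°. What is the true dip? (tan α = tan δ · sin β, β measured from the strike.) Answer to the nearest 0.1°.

23.4°

β = acute angle between strike S65°E and section N20°W = 45°.
tan δ = tan α / sin β = tan 17° / sin 45° = 0.3057 / 0.7071 = 0.4324
δ = arctan(0.4324) = 23.38°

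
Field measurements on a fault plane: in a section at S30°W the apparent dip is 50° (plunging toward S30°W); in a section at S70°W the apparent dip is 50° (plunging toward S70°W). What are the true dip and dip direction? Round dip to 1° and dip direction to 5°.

true dip 52°, dip direction 230°

Represent each trace as a vector plunging at its apparent dip toward its trend (east-north-up frame): v₁ = (-0.321, -0.557, -0.766), v₂ = (-0.604, -0.220, -0.766).
Cross product v₁ × v₂ gives the pole to the plane: n ∝ (-0.258, -0.217, 0.266).
True dip = arccos(n_z / |n|) = arccos(0.6192) = 51.7°.
Dip direction = atan2(-0.258, -0.217) = 230° (azimuth of n's horizontal projection).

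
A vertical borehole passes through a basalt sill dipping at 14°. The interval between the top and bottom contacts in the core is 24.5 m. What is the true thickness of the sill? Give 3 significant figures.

23.8 m

True thickness t = h · cos(dip) = 24.5 × cos 14°
t = 24.5 × 0.9703 = 23.772 m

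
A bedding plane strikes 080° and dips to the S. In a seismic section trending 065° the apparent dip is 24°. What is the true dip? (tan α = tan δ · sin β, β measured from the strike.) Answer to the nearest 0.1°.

The section is 15° from the strike.
tan(true dip) = tan 24° / sin 15° = 1.7202
true dip = arctan 1.7202 = 59.83°

59.8°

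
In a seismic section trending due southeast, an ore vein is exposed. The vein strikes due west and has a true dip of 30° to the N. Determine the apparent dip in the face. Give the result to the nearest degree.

The section lies 45° from the strike.
tan α = tan 30° × sin 45° = 0.5774 × 0.7071 = 0.4082
α = arctan(0.4082) = 22.21°

22°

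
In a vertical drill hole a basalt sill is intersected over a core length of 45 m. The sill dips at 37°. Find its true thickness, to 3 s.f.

35.9 m

True thickness t = h · cos(dip) = 45 × cos 37°
t = 45 × 0.7986 = 35.939 m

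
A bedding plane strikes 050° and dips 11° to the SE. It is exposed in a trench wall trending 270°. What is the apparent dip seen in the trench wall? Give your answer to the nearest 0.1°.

7.1°

The section lies 40° from the strike.
tan(apparent dip) = tan 11° · sin 40° = 0.1249
α = arctan(0.1249) = 7.12°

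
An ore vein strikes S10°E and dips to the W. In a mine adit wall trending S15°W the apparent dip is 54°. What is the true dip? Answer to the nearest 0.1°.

β = acute angle between strike S10°E and section S15°W = 25°.
tan(true dip) = tan 54° / sin 25° = 3.2568
true dip = arctan 3.2568 = 72.93°

72.9°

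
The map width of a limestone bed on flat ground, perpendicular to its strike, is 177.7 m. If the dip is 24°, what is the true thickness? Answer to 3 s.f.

72.3 m

True thickness t = w · sin(dip) = 177.7 × sin 24°
t = 177.7 × 0.4067 = 72.277 m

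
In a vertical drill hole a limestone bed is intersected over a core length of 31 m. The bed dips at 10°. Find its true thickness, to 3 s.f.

True thickness t = h · cos(dip) = 31 × cos 10°
t = 31 × 0.9848 = 30.529 m

30.5 m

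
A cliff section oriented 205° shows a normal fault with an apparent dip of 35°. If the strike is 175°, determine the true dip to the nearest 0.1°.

54.5°

The section is 30° from the strike.
tan(true dip) = tan 35° / sin 30° = 1.4004
true dip = arctan 1.4004 = 54.47°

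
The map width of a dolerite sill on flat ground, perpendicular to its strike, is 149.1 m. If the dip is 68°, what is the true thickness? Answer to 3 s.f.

True thickness t = w · sin(dip) = 149.1 × sin 68°
t = 149.1 × 0.9272 = 138.243 m

138 m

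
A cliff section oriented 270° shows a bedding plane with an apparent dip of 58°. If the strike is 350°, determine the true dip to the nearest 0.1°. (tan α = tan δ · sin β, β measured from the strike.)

The section is 80° from the strike.
tan δ = tan α / sin β = tan 58° / sin 80° = 1.6003 / 0.9848 = 1.6250
true dip = arctan 1.6250 = 58.39°

58.4°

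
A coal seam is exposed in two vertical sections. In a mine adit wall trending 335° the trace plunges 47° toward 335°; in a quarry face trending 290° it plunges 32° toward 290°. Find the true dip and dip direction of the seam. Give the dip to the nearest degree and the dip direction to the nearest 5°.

Represent each trace as a vector plunging at its apparent dip toward its trend (east-north-up frame): v₁ = (-0.288, 0.618, -0.731), v₂ = (-0.797, 0.290, -0.530).
The plane normal is n = v₁ × v₂ ∝ (-0.115, 0.430, 0.409).
Dip δ = arctan(|n_h|/n_z) = arctan(0.445/0.409) = 47.4°.
Dip direction = atan2(-0.115, 0.430) = 345° (azimuth of n's horizontal projection).

true dip 47°, dip direction 345°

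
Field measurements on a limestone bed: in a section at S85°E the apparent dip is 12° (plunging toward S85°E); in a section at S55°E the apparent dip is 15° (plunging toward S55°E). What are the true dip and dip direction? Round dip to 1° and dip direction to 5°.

true dip 15°, dip direction 135°

Each apparent-dip line lies in the plane. As unit vectors (x east, y north, z up), v₁ plunges 12°→S85°E and v₂ plunges 15°→S55°E.
The plane normal is n = v₁ × v₂ ∝ (0.093, -0.088, 0.472).
tan δ = √(n_x²+n_y²)/n_z = 0.128/0.472, so δ = 15.2°.
Dip direction = atan2(0.093, -0.088) = 133° (azimuth of n's horizontal projection).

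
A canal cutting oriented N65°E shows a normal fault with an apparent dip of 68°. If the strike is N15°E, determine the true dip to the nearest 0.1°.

β = acute angle between strike N15°E and section N65°E = 50°.
tan δ = tan α / sin β = tan 68° / sin 50° = 2.4751 / 0.7660 = 3.2310
true dip = arctan 3.2310 = 72.80°

72.8°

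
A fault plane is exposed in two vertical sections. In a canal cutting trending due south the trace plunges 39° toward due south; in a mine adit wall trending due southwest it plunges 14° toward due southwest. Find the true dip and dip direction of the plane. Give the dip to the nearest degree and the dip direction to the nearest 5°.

The two traces are lines in the plane: v₁ = (sin 180°·cos 39°, cos 180°·cos 39°, −sin 39°), v₂ = (sin 225°·cos 14°, cos 225°·cos 14°, −sin 14°).
n = v₁ × v₂ = (0.244, -0.432, 0.533) (taken with n_z > 0).
tan δ = √(n_x²+n_y²)/n_z = 0.496/0.533, so δ = 42.9°.
The horizontal component of n points toward azimuth atan2(n_x, n_y) = 151°, the dip direction.

true dip 43°, dip direction 150°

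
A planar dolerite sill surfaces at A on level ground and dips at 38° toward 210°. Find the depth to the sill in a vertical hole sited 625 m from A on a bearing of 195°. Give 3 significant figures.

472 m

The hole lies 15° from the dip direction, so the down-dip offset is 625 × cos 15° = 603.70 m.
Depth = down-dip offset × tan(dip) = 603.70 × tan 38° = 603.70 × 0.7813
Depth = 471.66 m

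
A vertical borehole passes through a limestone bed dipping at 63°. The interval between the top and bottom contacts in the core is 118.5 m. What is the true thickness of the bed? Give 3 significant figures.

True thickness t = h · cos(dip) = 118.5 × cos 63°
t = 118.5 × 0.4540 = 53.798 m

53.8 m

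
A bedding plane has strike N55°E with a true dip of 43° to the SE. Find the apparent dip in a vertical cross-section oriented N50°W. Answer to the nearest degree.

Angle between strike (N55°E) and section (N50°W): β = 75°.
tan α = tan 43° × sin 75° = 0.9325 × 0.9659 = 0.9007
α = arctan(0.9007) = 42.01°

42°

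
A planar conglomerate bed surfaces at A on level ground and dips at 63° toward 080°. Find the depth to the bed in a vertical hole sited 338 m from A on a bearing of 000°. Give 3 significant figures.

115 m

The hole lies 80° from the dip direction, so the down-dip offset is 338 × cos 80° = 58.69 m.
Depth = down-dip offset × tan(dip) = 58.69 × tan 63° = 58.69 × 1.9626
Depth = 115.19 m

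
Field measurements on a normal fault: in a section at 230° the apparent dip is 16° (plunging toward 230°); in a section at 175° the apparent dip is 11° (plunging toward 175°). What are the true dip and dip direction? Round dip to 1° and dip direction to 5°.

The two traces are lines in the plane: v₁ = (sin 230°·cos 16°, cos 230°·cos 16°, −sin 16°), v₂ = (sin 175°·cos 11°, cos 175°·cos 11°, −sin 11°).
n = v₁ × v₂ = (-0.152, -0.164, 0.773) (taken with n_z > 0).
tan δ = √(n_x²+n_y²)/n_z = 0.223/0.773, so δ = 16.1°.
Dip direction = azimuth of (n_x, n_y) = atan2(-0.152, -0.164) = 223°.

true dip 16°, dip direction 225°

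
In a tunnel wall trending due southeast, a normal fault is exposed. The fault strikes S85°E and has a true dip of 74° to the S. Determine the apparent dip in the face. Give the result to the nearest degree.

66°

The section lies 40° from the strike.
tan α = tan 74° × sin 40° = 3.4874 × 0.6428 = 2.2417
α = arctan(2.2417) = 65.96°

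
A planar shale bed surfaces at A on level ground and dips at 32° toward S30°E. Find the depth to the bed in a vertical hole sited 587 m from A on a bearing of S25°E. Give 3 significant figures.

365 m

The hole lies 5° from the dip direction, so the down-dip offset is 587 × cos 5° = 584.77 m.
Depth = down-dip offset × tan(dip) = 584.77 × tan 32° = 584.77 × 0.6249
Depth = 365.40 m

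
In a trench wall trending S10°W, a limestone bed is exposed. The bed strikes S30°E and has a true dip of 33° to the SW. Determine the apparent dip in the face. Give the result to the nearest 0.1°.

22.7°

Angle between strike (S30°E) and section (S10°W): β = 40°.
tan α = tan 33° × sin 40° = 0.6494 × 0.6428 = 0.4174
apparent dip = arctan 0.4174 = 22.66°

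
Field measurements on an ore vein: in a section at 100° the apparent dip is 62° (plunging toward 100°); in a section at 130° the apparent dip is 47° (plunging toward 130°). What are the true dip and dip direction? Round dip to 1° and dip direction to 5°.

true dip 65°, dip direction 070°

Each apparent-dip line lies in the plane. As unit vectors (x east, y north, z up), v₁ plunges 62°→100° and v₂ plunges 47°→130°.
Cross product v₁ × v₂ gives the pole to the plane: n ∝ (0.327, 0.123, 0.160).
Dip δ = arctan(|n_h|/n_z) = arctan(0.350/0.160) = 65.4°.
The horizontal component of n points toward azimuth atan2(n_x, n_y) = 69°, the dip direction.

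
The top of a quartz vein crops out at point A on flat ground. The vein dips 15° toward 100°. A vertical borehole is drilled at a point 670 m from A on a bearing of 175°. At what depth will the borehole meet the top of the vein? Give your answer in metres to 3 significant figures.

46.5 m

The hole lies 75° from the dip direction, so the down-dip offset is 670 × cos 75° = 173.41 m.
Depth = down-dip offset × tan(dip) = 173.41 × tan 15° = 173.41 × 0.2679
Depth = 46.46 m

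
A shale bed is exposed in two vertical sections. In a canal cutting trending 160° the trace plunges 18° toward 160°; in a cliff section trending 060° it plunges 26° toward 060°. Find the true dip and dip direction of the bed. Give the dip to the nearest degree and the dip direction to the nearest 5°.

Each apparent-dip line lies in the plane. As unit vectors (x east, y north, z up), v₁ plunges 18°→160° and v₂ plunges 26°→060°.
The plane normal is n = v₁ × v₂ ∝ (0.531, -0.098, 0.842).
True dip = arccos(n_z / |n|) = arccos(0.8419) = 32.7°.
Dip direction = azimuth of (n_x, n_y) = atan2(0.531, -0.098) = 100°.

true dip 33°, dip direction 100°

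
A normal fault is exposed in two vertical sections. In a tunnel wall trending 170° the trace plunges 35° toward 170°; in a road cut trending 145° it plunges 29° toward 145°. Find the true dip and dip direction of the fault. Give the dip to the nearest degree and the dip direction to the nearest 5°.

The two traces are lines in the plane: v₁ = (sin 170°·cos 35°, cos 170°·cos 35°, −sin 35°), v₂ = (sin 145°·cos 29°, cos 145°·cos 29°, −sin 29°).
The plane normal is n = v₁ × v₂ ∝ (-0.020, -0.219, 0.303).
Dip δ = arctan(|n_h|/n_z) = arctan(0.220/0.303) = 36.0°.
Dip direction = atan2(-0.020, -0.219) = 185° (azimuth of n's horizontal projection).

true dip 36°, dip direction 185°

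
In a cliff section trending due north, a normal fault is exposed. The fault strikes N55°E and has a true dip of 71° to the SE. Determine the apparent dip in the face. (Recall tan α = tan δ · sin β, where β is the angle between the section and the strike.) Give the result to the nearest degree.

The strike is N55°E and the section trends due north; the acute angle between them is β = 55°.
tan α = tan 71° × sin 55° = 2.9042 × 0.8192 = 2.3790
apparent dip = arctan 2.3790 = 67.20°

67°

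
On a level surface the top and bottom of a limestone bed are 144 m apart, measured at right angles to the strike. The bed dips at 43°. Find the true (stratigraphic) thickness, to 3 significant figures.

True thickness t = w · sin(dip) = 144 × sin 43°
t = 144 × 0.6820 = 98.208 m

98.2 m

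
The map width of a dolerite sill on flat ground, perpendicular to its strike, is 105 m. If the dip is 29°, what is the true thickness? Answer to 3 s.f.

True thickness t = w · sin(dip) = 105 × sin 29°
t = 105 × 0.4848 = 50.905 m

50.9 m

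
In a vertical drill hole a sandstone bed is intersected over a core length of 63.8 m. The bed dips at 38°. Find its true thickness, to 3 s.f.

True thickness t = h · cos(dip) = 63.8 × cos 38°
t = 63.8 × 0.7880 = 50.275 m

50.3 m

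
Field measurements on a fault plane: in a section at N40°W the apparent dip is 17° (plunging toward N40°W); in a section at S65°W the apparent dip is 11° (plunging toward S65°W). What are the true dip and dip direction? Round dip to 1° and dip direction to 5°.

Represent each trace as a vector plunging at its apparent dip toward its trend (east-north-up frame): v₁ = (-0.615, 0.733, -0.292), v₂ = (-0.890, -0.415, -0.191).
The plane normal is n = v₁ × v₂ ∝ (-0.261, 0.143, 0.907).
tan δ = √(n_x²+n_y²)/n_z = 0.298/0.907, so δ = 18.2°.
Dip direction = atan2(-0.261, 0.143) = 299° (azimuth of n's horizontal projection).

true dip 18°, dip direction 300°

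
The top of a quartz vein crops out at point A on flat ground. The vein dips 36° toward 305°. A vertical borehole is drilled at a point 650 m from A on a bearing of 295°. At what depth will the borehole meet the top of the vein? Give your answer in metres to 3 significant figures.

465 m

The hole lies 10° from the dip direction, so the down-dip offset is 650 × cos 10° = 640.13 m.
Depth = down-dip offset × tan(dip) = 640.13 × tan 36° = 640.13 × 0.7265
Depth = 465.08 m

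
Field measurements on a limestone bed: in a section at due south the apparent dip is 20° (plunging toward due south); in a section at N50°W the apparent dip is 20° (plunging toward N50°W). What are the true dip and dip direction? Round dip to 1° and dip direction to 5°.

Each apparent-dip line lies in the plane. As unit vectors (x east, y north, z up), v₁ plunges 20°→due south and v₂ plunges 20°→N50°W.
n = v₁ × v₂ = (-0.528, -0.246, 0.676) (taken with n_z > 0).
True dip = arccos(n_z / |n|) = arccos(0.7577) = 40.7°.
Dip direction = atan2(-0.528, -0.246) = 245° (azimuth of n's horizontal projection).

true dip 41°, dip direction 245°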